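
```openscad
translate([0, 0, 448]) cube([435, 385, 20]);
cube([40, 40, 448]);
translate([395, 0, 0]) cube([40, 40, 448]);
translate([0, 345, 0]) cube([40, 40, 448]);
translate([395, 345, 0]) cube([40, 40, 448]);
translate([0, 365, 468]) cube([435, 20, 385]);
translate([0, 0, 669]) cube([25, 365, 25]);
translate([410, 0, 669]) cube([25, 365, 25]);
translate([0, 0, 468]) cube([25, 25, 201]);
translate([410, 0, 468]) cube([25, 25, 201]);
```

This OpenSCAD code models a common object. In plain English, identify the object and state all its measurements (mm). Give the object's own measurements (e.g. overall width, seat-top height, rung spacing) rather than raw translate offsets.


A chair. The seat is a 435×385×20 mm slab with its top at z = 468 mm, on four 40×40 mm corner legs (flush with the seat edges, standing on z = 0). A flat backrest 20 mm thick, 385 mm tall, spans the full seat width and rises from the seat top along its +y edge, rear face flush with the rear of the seat. Two armrests of 25×25 mm section run along each side from the seat's front edge to the front of the backrest, top faces 226 mm above the seat top and outer faces flush with the seat's x-edges; a 25×25 mm post under the front of each armrest stands on the seat at the front corner.


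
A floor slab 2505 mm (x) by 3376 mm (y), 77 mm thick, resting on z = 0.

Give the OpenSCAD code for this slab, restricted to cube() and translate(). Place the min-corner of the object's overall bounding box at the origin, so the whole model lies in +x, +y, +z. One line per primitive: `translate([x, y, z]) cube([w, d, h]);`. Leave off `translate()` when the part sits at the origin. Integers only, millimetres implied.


cube([2505, 3376, 77]);


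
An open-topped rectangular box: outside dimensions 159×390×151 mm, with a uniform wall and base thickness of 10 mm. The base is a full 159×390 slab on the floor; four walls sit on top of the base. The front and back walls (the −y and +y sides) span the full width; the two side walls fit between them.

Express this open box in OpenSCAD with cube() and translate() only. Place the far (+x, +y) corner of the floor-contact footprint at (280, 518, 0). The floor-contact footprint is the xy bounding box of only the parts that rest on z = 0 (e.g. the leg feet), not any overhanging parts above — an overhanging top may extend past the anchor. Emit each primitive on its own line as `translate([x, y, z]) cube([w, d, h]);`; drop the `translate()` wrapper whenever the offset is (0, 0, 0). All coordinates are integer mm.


translate([121, 128, 0]) cube([159, 390, 10]);
translate([121, 128, 10]) cube([159, 10, 141]);
translate([121, 508, 10]) cube([159, 10, 141]);
translate([121, 138, 10]) cube([10, 370, 141]);
translate([270, 138, 10]) cube([10, 370, 141]);


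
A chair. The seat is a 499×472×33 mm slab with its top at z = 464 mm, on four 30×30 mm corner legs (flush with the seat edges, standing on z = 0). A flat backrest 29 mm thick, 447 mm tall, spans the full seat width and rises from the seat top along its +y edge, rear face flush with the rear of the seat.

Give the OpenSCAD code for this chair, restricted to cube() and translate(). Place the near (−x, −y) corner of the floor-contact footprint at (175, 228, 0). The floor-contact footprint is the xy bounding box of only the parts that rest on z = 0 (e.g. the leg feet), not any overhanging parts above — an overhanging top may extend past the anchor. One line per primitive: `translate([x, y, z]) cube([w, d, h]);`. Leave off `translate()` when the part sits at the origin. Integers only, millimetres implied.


// leg_h = 464 - 33 = 431
translate([175, 228, 431]) cube([499, 472, 33]);
translate([175, 228, 0]) cube([30, 30, 431]);
translate([644, 228, 0]) cube([30, 30, 431]);
translate([175, 670, 0]) cube([30, 30, 431]);
translate([644, 670, 0]) cube([30, 30, 431]);
translate([175, 671, 464]) cube([499, 29, 447]);


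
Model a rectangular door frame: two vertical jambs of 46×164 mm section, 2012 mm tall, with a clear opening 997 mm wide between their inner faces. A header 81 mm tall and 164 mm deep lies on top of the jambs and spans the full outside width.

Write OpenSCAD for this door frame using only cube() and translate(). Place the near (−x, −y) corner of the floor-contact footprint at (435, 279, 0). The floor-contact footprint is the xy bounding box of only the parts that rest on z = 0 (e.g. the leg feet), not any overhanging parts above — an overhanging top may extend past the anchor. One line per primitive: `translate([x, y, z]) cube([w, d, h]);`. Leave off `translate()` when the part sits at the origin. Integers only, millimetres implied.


translate([435, 279, 0]) cube([46, 164, 2012]);
translate([1478, 279, 0]) cube([46, 164, 2012]);
translate([435, 279, 2012]) cube([1089, 164, 81]);


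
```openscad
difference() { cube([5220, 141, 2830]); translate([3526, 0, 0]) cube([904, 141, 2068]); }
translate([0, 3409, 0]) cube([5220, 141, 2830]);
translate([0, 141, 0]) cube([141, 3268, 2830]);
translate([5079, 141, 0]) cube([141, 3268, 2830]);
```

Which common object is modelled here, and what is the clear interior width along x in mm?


A single room. The interior width is 4938 mm.

Four walls enclosing a rectangle with a door in the front wall — a room. Outside width 5220 minus two 141 mm walls gives 4938 mm.


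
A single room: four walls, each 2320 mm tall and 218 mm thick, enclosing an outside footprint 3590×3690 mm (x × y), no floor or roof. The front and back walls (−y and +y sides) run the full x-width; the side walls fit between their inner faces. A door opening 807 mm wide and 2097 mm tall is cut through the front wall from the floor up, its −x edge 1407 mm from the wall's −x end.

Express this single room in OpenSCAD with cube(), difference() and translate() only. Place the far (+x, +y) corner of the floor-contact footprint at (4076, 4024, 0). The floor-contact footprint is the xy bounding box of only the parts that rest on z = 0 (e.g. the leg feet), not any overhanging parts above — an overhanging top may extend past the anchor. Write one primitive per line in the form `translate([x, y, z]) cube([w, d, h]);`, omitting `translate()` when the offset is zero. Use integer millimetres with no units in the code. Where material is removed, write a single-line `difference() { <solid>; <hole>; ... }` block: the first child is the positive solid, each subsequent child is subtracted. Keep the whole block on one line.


difference() { translate([486, 334, 0]) cube([3590, 218, 2320]); translate([1893, 334, 0]) cube([807, 218, 2097]); }
translate([486, 3806, 0]) cube([3590, 218, 2320]);
translate([486, 552, 0]) cube([218, 3254, 2320]);
translate([3858, 552, 0]) cube([218, 3254, 2320]);


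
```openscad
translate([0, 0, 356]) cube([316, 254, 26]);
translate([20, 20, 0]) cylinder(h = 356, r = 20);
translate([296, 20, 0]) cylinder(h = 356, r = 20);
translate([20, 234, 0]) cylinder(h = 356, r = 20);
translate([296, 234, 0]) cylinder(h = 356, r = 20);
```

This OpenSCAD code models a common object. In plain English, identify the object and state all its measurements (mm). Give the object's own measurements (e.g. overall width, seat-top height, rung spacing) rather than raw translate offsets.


A simple wooden stool: a rectangular seat 316 mm (x) by 254 mm (y), 26 mm thick, top face at z = 382 mm, on four round legs, each 40 mm in diameter. The legs rest on z = 0, each leg's axis is inset half a diameter from the nearest pair of seat edges (so the leg's bounding box is flush with the corner).


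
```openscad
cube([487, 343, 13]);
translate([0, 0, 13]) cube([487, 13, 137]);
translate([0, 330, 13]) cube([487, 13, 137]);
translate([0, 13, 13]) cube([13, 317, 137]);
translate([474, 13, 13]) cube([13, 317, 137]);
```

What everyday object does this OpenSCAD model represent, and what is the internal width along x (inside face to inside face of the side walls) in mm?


An open box. The internal width is 461 mm.

A 487×343 base slab with four walls standing on it — an open box. The base is 487 mm wide and the walls are 13 mm thick, so the internal width is 487 − 2 × 13 = 461 mm.


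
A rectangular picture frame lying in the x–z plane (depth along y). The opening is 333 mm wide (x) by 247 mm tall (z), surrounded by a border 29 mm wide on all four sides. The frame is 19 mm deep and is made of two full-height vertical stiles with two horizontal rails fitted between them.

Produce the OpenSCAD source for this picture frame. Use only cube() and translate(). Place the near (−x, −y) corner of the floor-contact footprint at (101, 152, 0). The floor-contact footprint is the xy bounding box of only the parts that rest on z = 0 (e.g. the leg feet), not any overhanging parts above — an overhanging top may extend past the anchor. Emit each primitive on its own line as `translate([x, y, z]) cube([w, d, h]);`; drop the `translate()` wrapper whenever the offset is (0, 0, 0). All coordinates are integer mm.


translate([101, 152, 0]) cube([29, 19, 305]);
translate([463, 152, 0]) cube([29, 19, 305]);
translate([130, 152, 0]) cube([333, 19, 29]);
translate([130, 152, 276]) cube([333, 19, 29]);


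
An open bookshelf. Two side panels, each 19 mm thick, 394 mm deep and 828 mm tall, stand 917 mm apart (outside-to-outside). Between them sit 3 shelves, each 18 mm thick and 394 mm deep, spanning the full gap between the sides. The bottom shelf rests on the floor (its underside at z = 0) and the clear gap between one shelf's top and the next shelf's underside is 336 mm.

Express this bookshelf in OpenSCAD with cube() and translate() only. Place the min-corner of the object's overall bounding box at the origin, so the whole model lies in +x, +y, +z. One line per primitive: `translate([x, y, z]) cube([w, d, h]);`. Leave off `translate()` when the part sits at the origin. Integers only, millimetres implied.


cube([19, 394, 828]);
translate([898, 0, 0]) cube([19, 394, 828]);
translate([19, 0, 0]) cube([879, 394, 18]);
translate([19, 0, 354]) cube([879, 394, 18]);
translate([19, 0, 708]) cube([879, 394, 18]);


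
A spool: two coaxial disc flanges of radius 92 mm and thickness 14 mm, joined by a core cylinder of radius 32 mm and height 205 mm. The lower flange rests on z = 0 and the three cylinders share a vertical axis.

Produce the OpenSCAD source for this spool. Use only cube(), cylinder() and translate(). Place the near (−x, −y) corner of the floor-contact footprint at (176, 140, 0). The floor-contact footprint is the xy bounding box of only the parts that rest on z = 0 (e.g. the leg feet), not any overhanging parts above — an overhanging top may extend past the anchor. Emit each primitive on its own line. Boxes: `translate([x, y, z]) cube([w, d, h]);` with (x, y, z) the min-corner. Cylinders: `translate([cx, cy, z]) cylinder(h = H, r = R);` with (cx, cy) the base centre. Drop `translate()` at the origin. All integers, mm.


translate([268, 232, 0]) cylinder(h = 14, r = 92);
translate([268, 232, 14]) cylinder(h = 205, r = 32);
translate([268, 232, 219]) cylinder(h = 14, r = 92);


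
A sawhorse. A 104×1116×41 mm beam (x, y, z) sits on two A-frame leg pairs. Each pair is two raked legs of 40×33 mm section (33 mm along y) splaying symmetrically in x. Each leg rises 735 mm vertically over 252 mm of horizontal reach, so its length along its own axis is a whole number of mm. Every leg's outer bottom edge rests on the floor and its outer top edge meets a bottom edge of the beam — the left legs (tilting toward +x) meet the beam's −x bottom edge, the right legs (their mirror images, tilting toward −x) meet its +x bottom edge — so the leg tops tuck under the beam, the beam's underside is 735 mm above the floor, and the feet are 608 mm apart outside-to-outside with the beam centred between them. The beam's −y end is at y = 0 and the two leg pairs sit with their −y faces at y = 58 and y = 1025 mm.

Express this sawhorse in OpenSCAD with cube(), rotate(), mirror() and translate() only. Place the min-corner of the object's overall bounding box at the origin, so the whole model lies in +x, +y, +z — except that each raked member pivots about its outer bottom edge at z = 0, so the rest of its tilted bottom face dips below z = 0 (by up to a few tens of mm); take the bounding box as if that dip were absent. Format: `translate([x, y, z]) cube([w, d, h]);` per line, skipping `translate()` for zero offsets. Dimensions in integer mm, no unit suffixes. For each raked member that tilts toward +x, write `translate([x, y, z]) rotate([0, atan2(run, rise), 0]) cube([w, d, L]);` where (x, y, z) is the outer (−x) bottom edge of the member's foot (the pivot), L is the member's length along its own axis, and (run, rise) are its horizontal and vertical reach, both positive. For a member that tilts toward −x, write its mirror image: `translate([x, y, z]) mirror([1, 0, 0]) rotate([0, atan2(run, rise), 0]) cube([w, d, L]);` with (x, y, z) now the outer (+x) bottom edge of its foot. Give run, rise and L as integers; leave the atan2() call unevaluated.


translate([252, 0, 735]) cube([104, 1116, 41]);
translate([0, 58, 0]) rotate([0, atan2(252, 735), 0]) cube([40, 33, 777]);
translate([608, 58, 0]) mirror([1, 0, 0]) rotate([0, atan2(252, 735), 0]) cube([40, 33, 777]);
translate([0, 1025, 0]) rotate([0, atan2(252, 735), 0]) cube([40, 33, 777]);
translate([608, 1025, 0]) mirror([1, 0, 0]) rotate([0, atan2(252, 735), 0]) cube([40, 33, 777]);


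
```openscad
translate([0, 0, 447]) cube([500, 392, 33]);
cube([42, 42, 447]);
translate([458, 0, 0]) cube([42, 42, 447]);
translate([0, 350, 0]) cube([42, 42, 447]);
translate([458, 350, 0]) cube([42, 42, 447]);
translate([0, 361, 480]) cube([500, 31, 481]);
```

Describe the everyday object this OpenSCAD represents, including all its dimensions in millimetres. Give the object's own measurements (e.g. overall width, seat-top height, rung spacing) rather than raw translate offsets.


A chair. The seat is a 500×392×33 mm slab with its top at z = 480 mm, on four 42×42 mm corner legs (flush with the seat edges, standing on z = 0). A flat backrest 31 mm thick, 481 mm tall, spans the full seat width and rises from the seat top along its +y edge, rear face flush with the rear of the seat.


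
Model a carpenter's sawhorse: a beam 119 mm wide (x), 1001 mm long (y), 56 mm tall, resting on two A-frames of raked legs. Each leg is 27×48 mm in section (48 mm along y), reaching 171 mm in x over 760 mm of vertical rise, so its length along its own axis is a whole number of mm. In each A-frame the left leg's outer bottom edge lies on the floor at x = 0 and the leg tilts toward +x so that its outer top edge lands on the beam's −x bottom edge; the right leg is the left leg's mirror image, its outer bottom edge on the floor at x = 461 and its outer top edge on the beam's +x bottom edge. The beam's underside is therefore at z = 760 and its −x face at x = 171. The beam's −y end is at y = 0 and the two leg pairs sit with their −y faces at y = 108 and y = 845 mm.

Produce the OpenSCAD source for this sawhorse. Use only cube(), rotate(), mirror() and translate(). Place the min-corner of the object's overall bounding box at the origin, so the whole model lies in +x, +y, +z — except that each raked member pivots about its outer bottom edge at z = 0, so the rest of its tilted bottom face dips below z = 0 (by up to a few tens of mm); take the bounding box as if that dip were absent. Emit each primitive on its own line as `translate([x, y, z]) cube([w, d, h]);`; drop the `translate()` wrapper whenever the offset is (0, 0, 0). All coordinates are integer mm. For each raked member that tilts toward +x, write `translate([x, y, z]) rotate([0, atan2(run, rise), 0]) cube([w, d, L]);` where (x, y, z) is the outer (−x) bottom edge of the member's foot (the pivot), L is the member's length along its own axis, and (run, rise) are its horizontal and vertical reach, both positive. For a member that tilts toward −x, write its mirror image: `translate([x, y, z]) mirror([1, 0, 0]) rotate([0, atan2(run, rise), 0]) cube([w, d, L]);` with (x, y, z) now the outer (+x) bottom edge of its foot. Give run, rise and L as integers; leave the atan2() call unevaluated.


// leg length = √(171² + 760²) = 779
// right-leg outer foot x = 2·171 + 119 = 461
// beam min-corner = (171, 0, 760)
translate([171, 0, 760]) cube([119, 1001, 56]);
translate([0, 108, 0]) rotate([0, atan2(171, 760), 0]) cube([27, 48, 779]);
translate([461, 108, 0]) mirror([1, 0, 0]) rotate([0, atan2(171, 760), 0]) cube([27, 48, 779]);
translate([0, 845, 0]) rotate([0, atan2(171, 760), 0]) cube([27, 48, 779]);
translate([461, 845, 0]) mirror([1, 0, 0]) rotate([0, atan2(171, 760), 0]) cube([27, 48, 779]);


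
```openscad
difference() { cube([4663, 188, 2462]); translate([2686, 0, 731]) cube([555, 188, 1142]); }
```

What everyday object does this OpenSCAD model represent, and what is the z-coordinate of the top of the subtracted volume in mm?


A wall with a window opening. The window head height is 1873 mm.

A wall with a rectangular opening subtracted — a window. Sill at z = 731, opening 1142 mm tall, so the head is at 731 + 1142 = 1873 mm.


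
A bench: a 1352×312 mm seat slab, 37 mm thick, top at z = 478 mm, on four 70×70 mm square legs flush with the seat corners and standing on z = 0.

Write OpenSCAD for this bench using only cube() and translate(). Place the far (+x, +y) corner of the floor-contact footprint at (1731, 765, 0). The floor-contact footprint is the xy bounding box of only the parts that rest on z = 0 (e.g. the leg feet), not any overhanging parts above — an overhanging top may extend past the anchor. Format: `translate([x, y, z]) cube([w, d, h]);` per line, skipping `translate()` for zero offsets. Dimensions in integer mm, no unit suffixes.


translate([379, 453, 441]) cube([1352, 312, 37]);
translate([379, 453, 0]) cube([70, 70, 441]);
translate([379, 695, 0]) cube([70, 70, 441]);
translate([1661, 453, 0]) cube([70, 70, 441]);
translate([1661, 695, 0]) cube([70, 70, 441]);


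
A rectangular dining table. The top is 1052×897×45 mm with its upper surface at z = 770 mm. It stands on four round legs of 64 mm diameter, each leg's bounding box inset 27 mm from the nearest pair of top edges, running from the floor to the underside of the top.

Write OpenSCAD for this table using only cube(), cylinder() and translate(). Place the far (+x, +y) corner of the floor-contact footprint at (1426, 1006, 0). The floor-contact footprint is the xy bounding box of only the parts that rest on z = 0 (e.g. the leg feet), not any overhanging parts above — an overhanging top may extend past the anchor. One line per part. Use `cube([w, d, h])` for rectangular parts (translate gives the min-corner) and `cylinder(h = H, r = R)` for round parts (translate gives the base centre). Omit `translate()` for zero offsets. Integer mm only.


// leg_h = 770 - 45 = 725
translate([401, 136, 725]) cube([1052, 897, 45]);
translate([460, 195, 0]) cylinder(h = 725, r = 32);
translate([1394, 195, 0]) cylinder(h = 725, r = 32);
translate([460, 974, 0]) cylinder(h = 725, r = 32);
translate([1394, 974, 0]) cylinder(h = 725, r = 32);


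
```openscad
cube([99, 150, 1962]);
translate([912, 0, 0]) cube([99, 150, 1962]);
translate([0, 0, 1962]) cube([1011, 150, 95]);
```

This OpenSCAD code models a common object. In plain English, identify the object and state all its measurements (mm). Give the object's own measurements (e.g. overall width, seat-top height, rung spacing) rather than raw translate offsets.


A door frame. The clear opening is 813 mm wide and 1962 mm high. Two 99 mm wide jambs, 150 mm deep, stand either side of the opening from the floor to the top of the opening. A 95 mm thick head sits across the top of both jambs, spanning the full outside width of the frame.


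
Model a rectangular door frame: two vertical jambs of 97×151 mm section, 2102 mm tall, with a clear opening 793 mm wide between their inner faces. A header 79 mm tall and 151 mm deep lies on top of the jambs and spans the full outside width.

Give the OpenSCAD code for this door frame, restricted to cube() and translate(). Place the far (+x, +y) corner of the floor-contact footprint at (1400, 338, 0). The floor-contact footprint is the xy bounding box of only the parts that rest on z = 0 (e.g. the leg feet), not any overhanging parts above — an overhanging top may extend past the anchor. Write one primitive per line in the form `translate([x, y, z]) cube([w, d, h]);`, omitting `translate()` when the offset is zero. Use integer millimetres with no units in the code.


translate([413, 187, 0]) cube([97, 151, 2102]);
translate([1303, 187, 0]) cube([97, 151, 2102]);
translate([413, 187, 2102]) cube([987, 151, 79]);


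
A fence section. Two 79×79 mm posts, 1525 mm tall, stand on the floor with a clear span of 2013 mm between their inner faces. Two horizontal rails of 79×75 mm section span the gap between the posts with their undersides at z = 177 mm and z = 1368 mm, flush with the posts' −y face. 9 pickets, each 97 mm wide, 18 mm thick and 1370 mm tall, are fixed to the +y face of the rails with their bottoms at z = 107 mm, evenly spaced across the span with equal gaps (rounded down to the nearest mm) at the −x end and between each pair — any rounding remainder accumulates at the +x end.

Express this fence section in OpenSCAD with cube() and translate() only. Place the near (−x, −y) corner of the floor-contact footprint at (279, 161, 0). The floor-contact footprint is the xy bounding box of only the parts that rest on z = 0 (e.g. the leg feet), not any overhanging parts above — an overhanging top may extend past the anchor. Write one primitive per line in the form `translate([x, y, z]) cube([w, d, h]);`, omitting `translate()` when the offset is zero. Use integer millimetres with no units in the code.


translate([279, 161, 0]) cube([79, 79, 1525]);
translate([2371, 161, 0]) cube([79, 79, 1525]);
translate([358, 161, 177]) cube([2013, 79, 75]);
translate([358, 161, 1368]) cube([2013, 79, 75]);
translate([472, 240, 107]) cube([97, 18, 1370]);
translate([683, 240, 107]) cube([97, 18, 1370]);
translate([894, 240, 107]) cube([97, 18, 1370]);
translate([1105, 240, 107]) cube([97, 18, 1370]);
translate([1316, 240, 107]) cube([97, 18, 1370]);
translate([1527, 240, 107]) cube([97, 18, 1370]);
translate([1738, 240, 107]) cube([97, 18, 1370]);
translate([1949, 240, 107]) cube([97, 18, 1370]);
translate([2160, 240, 107]) cube([97, 18, 1370]);


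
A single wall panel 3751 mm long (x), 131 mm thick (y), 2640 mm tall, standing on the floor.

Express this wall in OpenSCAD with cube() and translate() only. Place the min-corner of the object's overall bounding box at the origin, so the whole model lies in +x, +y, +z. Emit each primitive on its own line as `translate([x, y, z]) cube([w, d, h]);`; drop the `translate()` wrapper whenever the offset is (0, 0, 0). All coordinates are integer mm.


cube([3751, 131, 2640]);


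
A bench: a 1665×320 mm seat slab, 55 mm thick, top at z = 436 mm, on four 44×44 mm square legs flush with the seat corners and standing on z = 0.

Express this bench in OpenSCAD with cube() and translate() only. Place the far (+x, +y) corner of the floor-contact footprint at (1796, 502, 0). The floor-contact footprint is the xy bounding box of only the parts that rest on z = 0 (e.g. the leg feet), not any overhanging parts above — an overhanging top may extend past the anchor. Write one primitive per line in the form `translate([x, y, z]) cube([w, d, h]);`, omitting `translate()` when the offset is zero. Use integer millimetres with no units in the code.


// leg_h = 436 − 55 = 381
translate([131, 182, 381]) cube([1665, 320, 55]);
translate([131, 182, 0]) cube([44, 44, 381]);
translate([131, 458, 0]) cube([44, 44, 381]);
translate([1752, 182, 0]) cube([44, 44, 381]);
translate([1752, 458, 0]) cube([44, 44, 381]);


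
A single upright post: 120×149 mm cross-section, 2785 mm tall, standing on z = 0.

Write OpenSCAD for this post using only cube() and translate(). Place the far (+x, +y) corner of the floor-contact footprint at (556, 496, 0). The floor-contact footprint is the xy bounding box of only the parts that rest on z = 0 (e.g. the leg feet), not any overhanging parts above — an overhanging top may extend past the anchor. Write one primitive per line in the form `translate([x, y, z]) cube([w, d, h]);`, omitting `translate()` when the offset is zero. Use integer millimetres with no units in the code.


translate([436, 347, 0]) cube([120, 149, 2785]);


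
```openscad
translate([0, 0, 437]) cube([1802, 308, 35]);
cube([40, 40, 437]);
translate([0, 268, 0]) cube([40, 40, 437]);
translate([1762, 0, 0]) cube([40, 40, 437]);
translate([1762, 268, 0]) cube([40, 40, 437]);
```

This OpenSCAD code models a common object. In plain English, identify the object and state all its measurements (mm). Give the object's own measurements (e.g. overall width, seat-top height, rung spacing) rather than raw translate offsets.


A bench: a 1802×308 mm seat slab, 35 mm thick, top at z = 472 mm, on four 40×40 mm square legs flush with the seat corners and standing on z = 0.


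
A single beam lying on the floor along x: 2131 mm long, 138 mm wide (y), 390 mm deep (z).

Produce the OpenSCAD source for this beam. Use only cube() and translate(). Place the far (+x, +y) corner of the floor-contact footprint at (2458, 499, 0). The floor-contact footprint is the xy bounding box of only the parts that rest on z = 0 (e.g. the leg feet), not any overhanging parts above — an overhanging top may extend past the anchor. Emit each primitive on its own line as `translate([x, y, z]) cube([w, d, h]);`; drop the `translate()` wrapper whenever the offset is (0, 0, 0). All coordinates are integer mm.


translate([327, 361, 0]) cube([2131, 138, 390]);


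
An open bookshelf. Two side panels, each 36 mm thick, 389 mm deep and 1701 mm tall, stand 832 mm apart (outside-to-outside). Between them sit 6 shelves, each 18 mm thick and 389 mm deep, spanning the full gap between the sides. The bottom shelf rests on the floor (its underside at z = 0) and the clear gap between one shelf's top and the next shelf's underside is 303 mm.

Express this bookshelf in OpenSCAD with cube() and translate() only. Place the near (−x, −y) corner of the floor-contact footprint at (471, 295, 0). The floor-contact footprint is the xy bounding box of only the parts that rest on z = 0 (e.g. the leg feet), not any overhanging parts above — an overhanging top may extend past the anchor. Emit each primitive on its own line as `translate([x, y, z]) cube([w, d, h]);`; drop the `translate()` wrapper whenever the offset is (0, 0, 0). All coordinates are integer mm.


translate([471, 295, 0]) cube([36, 389, 1701]);
translate([1267, 295, 0]) cube([36, 389, 1701]);
translate([507, 295, 0]) cube([760, 389, 18]);
translate([507, 295, 321]) cube([760, 389, 18]);
translate([507, 295, 642]) cube([760, 389, 18]);
translate([507, 295, 963]) cube([760, 389, 18]);
translate([507, 295, 1284]) cube([760, 389, 18]);
translate([507, 295, 1605]) cube([760, 389, 18]);


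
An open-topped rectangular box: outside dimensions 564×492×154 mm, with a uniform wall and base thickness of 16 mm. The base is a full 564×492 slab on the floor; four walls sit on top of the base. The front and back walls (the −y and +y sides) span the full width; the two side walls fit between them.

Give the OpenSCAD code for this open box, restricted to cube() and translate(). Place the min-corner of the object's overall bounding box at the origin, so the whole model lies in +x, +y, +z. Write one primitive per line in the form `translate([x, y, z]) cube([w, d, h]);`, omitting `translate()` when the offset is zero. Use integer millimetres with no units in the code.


cube([564, 492, 16]);
translate([0, 0, 16]) cube([564, 16, 138]);
translate([0, 476, 16]) cube([564, 16, 138]);
translate([0, 16, 16]) cube([16, 460, 138]);
translate([548, 16, 16]) cube([16, 460, 138]);


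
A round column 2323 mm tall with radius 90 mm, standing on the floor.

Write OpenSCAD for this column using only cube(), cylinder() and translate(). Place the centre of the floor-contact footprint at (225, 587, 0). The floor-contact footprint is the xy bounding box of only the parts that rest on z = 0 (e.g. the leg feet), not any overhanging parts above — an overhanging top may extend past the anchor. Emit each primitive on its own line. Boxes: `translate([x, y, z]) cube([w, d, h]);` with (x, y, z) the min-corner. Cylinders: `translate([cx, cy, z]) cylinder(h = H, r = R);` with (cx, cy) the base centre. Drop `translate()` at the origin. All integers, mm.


translate([225, 587, 0]) cylinder(h = 2323, r = 90);


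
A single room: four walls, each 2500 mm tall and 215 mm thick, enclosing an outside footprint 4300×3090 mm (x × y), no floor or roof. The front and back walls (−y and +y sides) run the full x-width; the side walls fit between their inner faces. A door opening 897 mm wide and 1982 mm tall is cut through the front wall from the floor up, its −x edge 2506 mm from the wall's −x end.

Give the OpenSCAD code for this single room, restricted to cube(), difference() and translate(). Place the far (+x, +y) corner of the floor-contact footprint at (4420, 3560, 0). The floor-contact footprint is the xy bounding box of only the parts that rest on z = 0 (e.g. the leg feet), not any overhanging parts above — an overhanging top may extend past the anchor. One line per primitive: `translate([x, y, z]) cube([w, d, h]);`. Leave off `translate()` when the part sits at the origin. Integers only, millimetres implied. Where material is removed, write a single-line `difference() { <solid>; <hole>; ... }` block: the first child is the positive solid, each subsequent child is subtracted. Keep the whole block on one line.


difference() { translate([120, 470, 0]) cube([4300, 215, 2500]); translate([2626, 470, 0]) cube([897, 215, 1982]); }
translate([120, 3345, 0]) cube([4300, 215, 2500]);
translate([120, 685, 0]) cube([215, 2660, 2500]);
translate([4205, 685, 0]) cube([215, 2660, 2500]);


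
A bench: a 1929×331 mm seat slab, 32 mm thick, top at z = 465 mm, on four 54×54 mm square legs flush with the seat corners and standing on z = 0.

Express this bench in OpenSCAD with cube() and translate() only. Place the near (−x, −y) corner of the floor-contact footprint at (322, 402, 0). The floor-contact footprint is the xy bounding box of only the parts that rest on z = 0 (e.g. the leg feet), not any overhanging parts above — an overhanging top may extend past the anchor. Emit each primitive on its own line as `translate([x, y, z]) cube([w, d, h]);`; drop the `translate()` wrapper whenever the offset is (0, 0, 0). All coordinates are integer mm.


translate([322, 402, 433]) cube([1929, 331, 32]);
translate([322, 402, 0]) cube([54, 54, 433]);
translate([322, 679, 0]) cube([54, 54, 433]);
translate([2197, 402, 0]) cube([54, 54, 433]);
translate([2197, 679, 0]) cube([54, 54, 433]);


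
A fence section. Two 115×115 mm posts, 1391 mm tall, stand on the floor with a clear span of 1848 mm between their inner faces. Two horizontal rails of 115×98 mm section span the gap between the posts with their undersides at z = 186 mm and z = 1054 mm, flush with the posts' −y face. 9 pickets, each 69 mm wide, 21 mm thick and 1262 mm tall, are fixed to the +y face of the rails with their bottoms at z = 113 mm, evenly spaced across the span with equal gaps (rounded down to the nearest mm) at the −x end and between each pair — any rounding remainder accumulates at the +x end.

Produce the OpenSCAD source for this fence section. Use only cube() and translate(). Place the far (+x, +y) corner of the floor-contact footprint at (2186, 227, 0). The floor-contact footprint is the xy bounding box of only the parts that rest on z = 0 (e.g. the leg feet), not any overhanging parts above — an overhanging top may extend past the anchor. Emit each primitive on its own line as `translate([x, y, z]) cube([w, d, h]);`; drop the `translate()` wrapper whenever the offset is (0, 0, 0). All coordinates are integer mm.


translate([108, 112, 0]) cube([115, 115, 1391]);
translate([2071, 112, 0]) cube([115, 115, 1391]);
translate([223, 112, 186]) cube([1848, 115, 98]);
translate([223, 112, 1054]) cube([1848, 115, 98]);
translate([345, 227, 113]) cube([69, 21, 1262]);
translate([536, 227, 113]) cube([69, 21, 1262]);
translate([727, 227, 113]) cube([69, 21, 1262]);
translate([918, 227, 113]) cube([69, 21, 1262]);
translate([1109, 227, 113]) cube([69, 21, 1262]);
translate([1300, 227, 113]) cube([69, 21, 1262]);
translate([1491, 227, 113]) cube([69, 21, 1262]);
translate([1682, 227, 113]) cube([69, 21, 1262]);
translate([1873, 227, 113]) cube([69, 21, 1262]);


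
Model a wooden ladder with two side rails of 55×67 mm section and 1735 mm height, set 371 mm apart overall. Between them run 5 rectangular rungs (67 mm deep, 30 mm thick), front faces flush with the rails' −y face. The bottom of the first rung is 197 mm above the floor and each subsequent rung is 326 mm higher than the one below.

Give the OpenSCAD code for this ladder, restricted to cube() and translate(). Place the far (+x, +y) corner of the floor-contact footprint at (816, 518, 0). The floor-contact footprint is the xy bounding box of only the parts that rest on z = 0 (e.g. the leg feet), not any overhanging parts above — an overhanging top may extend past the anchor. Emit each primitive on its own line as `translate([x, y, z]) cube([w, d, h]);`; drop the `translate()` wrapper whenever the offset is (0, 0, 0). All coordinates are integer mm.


translate([445, 451, 0]) cube([55, 67, 1735]);
translate([761, 451, 0]) cube([55, 67, 1735]);
translate([500, 451, 197]) cube([261, 67, 30]);
translate([500, 451, 523]) cube([261, 67, 30]);
translate([500, 451, 849]) cube([261, 67, 30]);
translate([500, 451, 1175]) cube([261, 67, 30]);
translate([500, 451, 1501]) cube([261, 67, 30]);


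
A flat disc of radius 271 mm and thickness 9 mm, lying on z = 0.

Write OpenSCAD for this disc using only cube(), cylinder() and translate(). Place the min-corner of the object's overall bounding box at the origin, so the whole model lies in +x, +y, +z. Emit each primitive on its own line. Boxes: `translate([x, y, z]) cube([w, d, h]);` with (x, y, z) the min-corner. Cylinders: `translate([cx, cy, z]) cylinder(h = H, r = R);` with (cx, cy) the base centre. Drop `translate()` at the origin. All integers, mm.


translate([271, 271, 0]) cylinder(h = 9, r = 271);


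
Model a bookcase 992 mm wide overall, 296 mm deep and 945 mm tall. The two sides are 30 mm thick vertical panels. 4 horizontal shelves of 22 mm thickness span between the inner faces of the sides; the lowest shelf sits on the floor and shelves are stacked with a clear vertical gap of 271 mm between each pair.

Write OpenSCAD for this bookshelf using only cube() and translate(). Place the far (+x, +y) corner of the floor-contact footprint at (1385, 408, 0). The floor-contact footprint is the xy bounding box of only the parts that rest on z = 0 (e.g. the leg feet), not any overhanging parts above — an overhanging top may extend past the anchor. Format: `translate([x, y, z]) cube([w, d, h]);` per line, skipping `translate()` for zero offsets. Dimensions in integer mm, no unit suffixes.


translate([393, 112, 0]) cube([30, 296, 945]);
translate([1355, 112, 0]) cube([30, 296, 945]);
translate([423, 112, 0]) cube([932, 296, 22]);
translate([423, 112, 293]) cube([932, 296, 22]);
translate([423, 112, 586]) cube([932, 296, 22]);
translate([423, 112, 879]) cube([932, 296, 22]);


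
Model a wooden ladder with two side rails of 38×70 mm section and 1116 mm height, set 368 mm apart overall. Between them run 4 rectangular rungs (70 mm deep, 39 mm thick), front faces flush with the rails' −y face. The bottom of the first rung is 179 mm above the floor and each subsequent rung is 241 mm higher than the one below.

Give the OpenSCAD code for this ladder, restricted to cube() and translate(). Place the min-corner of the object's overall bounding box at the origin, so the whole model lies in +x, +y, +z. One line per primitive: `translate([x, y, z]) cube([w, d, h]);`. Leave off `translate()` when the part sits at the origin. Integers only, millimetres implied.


cube([38, 70, 1116]);
translate([330, 0, 0]) cube([38, 70, 1116]);
translate([38, 0, 179]) cube([292, 70, 39]);
translate([38, 0, 420]) cube([292, 70, 39]);
translate([38, 0, 661]) cube([292, 70, 39]);
translate([38, 0, 902]) cube([292, 70, 39]);


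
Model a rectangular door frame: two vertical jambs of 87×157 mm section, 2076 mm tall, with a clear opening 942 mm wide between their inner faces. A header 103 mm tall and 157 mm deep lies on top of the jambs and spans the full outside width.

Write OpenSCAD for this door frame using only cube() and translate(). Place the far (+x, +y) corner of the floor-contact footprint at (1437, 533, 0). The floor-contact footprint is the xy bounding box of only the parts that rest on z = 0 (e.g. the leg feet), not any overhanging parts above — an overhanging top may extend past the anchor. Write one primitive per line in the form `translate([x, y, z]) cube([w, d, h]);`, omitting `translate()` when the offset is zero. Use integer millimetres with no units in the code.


translate([321, 376, 0]) cube([87, 157, 2076]);
translate([1350, 376, 0]) cube([87, 157, 2076]);
translate([321, 376, 2076]) cube([1116, 157, 103]);


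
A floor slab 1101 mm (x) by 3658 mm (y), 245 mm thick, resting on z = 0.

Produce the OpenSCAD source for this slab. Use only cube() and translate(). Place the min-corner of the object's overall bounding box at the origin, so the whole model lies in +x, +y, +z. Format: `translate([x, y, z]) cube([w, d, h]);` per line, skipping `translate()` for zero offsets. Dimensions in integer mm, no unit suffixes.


cube([1101, 3658, 245]);


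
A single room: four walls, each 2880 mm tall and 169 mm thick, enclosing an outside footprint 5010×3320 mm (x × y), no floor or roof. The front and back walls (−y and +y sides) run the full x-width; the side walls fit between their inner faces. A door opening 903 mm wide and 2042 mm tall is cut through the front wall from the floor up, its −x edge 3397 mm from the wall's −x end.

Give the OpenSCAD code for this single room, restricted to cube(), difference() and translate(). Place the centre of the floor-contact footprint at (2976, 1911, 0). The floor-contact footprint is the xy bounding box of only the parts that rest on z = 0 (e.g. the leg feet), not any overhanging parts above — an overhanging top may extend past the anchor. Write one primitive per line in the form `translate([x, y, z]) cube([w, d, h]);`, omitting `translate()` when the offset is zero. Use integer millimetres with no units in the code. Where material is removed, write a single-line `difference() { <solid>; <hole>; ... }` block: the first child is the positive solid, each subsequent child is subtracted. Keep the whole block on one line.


difference() { translate([471, 251, 0]) cube([5010, 169, 2880]); translate([3868, 251, 0]) cube([903, 169, 2042]); }
translate([471, 3402, 0]) cube([5010, 169, 2880]);
translate([471, 420, 0]) cube([169, 2982, 2880]);
translate([5312, 420, 0]) cube([169, 2982, 2880]);


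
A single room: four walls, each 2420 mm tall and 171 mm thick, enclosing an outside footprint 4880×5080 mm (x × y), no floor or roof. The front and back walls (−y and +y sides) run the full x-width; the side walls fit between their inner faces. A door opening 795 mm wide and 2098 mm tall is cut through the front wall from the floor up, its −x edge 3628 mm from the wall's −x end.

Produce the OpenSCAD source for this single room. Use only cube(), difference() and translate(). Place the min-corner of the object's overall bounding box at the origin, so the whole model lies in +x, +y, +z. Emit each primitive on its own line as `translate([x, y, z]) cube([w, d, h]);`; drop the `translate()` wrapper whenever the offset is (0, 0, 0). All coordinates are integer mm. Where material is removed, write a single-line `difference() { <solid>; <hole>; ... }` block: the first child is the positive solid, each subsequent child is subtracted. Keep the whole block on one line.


difference() { cube([4880, 171, 2420]); translate([3628, 0, 0]) cube([795, 171, 2098]); }
translate([0, 4909, 0]) cube([4880, 171, 2420]);
translate([0, 171, 0]) cube([171, 4738, 2420]);
translate([4709, 171, 0]) cube([171, 4738, 2420]);
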